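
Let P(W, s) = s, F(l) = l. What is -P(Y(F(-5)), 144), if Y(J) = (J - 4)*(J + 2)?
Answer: -144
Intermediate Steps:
Y(J) = (-4 + J)*(2 + J)
-P(Y(F(-5)), 144) = -1*144 = -144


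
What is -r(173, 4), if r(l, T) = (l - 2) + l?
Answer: -344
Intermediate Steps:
r(l, T) = -2 + 2*l (r(l, T) = (-2 + l) + l = -2 + 2*l)
-r(173, 4) = -(-2 + 2*173) = -(-2 + 346) = -1*344 = -344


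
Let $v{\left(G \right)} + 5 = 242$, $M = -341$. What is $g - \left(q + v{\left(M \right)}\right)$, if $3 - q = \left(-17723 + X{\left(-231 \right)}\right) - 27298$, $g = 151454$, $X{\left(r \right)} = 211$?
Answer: $106404$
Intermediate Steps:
$v{\left(G \right)} = 237$ ($v{\left(G \right)} = -5 + 242 = 237$)
$q = 44813$ ($q = 3 - \left(\left(-17723 + 211\right) - 27298\right) = 3 - \left(-17512 - 27298\right) = 3 - -44810 = 3 + 44810 = 44813$)
$g - \left(q + v{\left(M \right)}\right) = 151454 - \left(44813 + 237\right) = 151454 - 45050 = 106404$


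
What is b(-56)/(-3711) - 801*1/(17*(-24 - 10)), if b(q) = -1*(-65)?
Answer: 2934941/2144958 ≈ 1.3683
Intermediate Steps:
b(q) = 65
b(-56)/(-3711) - 801*1/(17*(-24 - 10)) = 65/(-3711) - 801*1/(17*(-24 - 10)) = 65*(-1/3711) - 801/(17*(-34)) = -65/3711 - 801/(-578) = -65/3711 - 801*(-1/578) = -65/3711 + 801/578 = 2934941/2144958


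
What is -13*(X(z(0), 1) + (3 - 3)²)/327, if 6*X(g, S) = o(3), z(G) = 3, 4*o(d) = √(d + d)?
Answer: -13*√6/7848 ≈ -0.0040575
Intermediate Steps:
o(d) = √2*√d/4 (o(d) = √(d + d)/4 = √(2*d)/4 = (√2*√d)/4 = √2*√d/4)
X(g, S) = √6/24 (X(g, S) = (√2*√3/4)/6 = (√6/4)/6 = √6/24)
-13*(X(z(0), 1) + (3 - 3)²)/327 = -13*(√6/24 + (3 - 3)²)/327 = -13*(√6/24 + 0²)*(1/327) = -13*(√6/24 + 0)*(1/327) = -13*√6/24*(1/327) = -13*√6/7848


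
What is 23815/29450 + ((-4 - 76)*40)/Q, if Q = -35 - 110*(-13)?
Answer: -78733/53010 ≈ -1.4852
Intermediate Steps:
Q = 1395 (Q = -35 + 1430 = 1395)
23815/29450 + ((-4 - 76)*40)/Q = 23815/29450 + ((-4 - 76)*40)/1395 = 23815*(1/29450) - 80*40*(1/1395) = 4763/5890 - 3200*1/1395 = 4763/5890 - 640/279 = -78733/53010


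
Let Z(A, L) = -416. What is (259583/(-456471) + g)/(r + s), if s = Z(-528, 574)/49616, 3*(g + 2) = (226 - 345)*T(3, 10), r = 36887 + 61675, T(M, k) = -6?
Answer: 333256943873/139516132402656 ≈ 0.0023887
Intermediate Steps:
r = 98562
g = 236 (g = -2 + ((226 - 345)*(-6))/3 = -2 + (-119*(-6))/3 = -2 + (1/3)*714 = -2 + 238 = 236)
s = -26/3101 (s = -416/49616 = -416*1/49616 = -26/3101 ≈ -0.0083844)
(259583/(-456471) + g)/(r + s) = (259583/(-456471) + 236)/(98562 - 26/3101) = (259583*(-1/456471) + 236)/(305640736/3101) = (-259583/456471 + 236)*(3101/305640736) = (107467573/456471)*(3101/305640736) = 333256943873/139516132402656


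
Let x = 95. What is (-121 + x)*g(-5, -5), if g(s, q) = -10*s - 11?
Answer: -1014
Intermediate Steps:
g(s, q) = -11 - 10*s
(-121 + x)*g(-5, -5) = (-121 + 95)*(-11 - 10*(-5)) = -26*(-11 + 50) = -26*39 = -1014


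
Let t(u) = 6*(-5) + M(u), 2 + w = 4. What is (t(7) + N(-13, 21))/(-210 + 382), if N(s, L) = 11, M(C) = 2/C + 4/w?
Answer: -117/1204 ≈ -0.097176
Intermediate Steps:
w = 2 (w = -2 + 4 = 2)
M(C) = 2 + 2/C (M(C) = 2/C + 4/2 = 2/C + 4*(½) = 2/C + 2 = 2 + 2/C)
t(u) = -28 + 2/u (t(u) = 6*(-5) + (2 + 2/u) = -30 + (2 + 2/u) = -28 + 2/u)
(t(7) + N(-13, 21))/(-210 + 382) = ((-28 + 2/7) + 11)/(-210 + 382) = ((-28 + 2*(⅐)) + 11)/172 = ((-28 + 2/7) + 11)*(1/172) = (-194/7 + 11)*(1/172) = -117/7*1/172 = -117/1204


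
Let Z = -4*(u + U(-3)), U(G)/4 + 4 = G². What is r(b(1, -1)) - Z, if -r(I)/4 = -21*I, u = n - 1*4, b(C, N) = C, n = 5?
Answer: 168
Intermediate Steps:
U(G) = -16 + 4*G²
u = 1 (u = 5 - 1*4 = 5 - 4 = 1)
Z = -84 (Z = -4*(1 + (-16 + 4*(-3)²)) = -4*(1 + (-16 + 4*9)) = -4*(1 + (-16 + 36)) = -4*(1 + 20) = -4*21 = -84)
r(I) = 84*I (r(I) = -(-84)*I = 84*I)
r(b(1, -1)) - Z = 84*1 - 1*(-84) = 84 + 84 = 168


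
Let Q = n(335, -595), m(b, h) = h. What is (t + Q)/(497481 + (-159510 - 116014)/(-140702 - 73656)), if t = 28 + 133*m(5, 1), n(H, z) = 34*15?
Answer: 71917109/53319653861 ≈ 0.0013488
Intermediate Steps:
n(H, z) = 510
t = 161 (t = 28 + 133*1 = 28 + 133 = 161)
Q = 510
(t + Q)/(497481 + (-159510 - 116014)/(-140702 - 73656)) = (161 + 510)/(497481 + (-159510 - 116014)/(-140702 - 73656)) = 671/(497481 - 275524/(-214358)) = 671/(497481 - 275524*(-1/214358)) = 671/(497481 + 137762/107179) = 671/(53319653861/107179) = 671*(107179/53319653861) = 71917109/53319653861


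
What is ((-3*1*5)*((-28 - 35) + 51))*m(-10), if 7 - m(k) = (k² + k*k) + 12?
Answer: -36900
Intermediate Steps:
m(k) = -5 - 2*k² (m(k) = 7 - ((k² + k*k) + 12) = 7 - ((k² + k²) + 12) = 7 - (2*k² + 12) = 7 - (12 + 2*k²) = 7 + (-12 - 2*k²) = -5 - 2*k²)
((-3*1*5)*((-28 - 35) + 51))*m(-10) = ((-3*1*5)*((-28 - 35) + 51))*(-5 - 2*(-10)²) = ((-3*5)*(-63 + 51))*(-5 - 2*100) = (-15*(-12))*(-5 - 200) = 180*(-205) = -36900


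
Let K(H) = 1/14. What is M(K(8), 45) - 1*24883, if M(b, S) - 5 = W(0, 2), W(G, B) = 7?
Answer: -24871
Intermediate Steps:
K(H) = 1/14
M(b, S) = 12 (M(b, S) = 5 + 7 = 12)
M(K(8), 45) - 1*24883 = 12 - 1*24883 = 12 - 24883 = -24871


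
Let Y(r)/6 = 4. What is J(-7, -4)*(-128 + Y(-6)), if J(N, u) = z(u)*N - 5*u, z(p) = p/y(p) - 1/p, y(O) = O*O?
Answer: -2080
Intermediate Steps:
Y(r) = 24 (Y(r) = 6*4 = 24)
y(O) = O**2
z(p) = 0 (z(p) = p/(p**2) - 1/p = p/p**2 - 1/p = 1/p - 1/p = 0)
J(N, u) = -5*u (J(N, u) = 0*N - 5*u = 0 - 5*u = -5*u)
J(-7, -4)*(-128 + Y(-6)) = (-5*(-4))*(-128 + 24) = 20*(-104) = -2080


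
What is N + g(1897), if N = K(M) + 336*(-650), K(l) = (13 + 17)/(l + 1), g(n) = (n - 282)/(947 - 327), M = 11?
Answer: -27080967/124 ≈ -2.1840e+5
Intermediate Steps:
g(n) = -141/310 + n/620 (g(n) = (-282 + n)/620 = (-282 + n)*(1/620) = -141/310 + n/620)
K(l) = 30/(1 + l)
N = -436795/2 (N = 30/(1 + 11) + 336*(-650) = 30/12 - 218400 = 30*(1/12) - 218400 = 5/2 - 218400 = -436795/2 ≈ -2.1840e+5)
N + g(1897) = -436795/2 + (-141/310 + (1/620)*1897) = -436795/2 + (-141/310 + 1897/620) = -436795/2 + 323/124 = -27080967/124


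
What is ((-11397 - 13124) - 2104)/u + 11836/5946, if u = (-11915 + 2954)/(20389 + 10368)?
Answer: 811552655941/8880351 ≈ 91388.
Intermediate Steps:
u = -8961/30757 ≈ -0.29135
((-11397 - 13124) - 2104)/u + 11836/5946 = ((-11397 - 13124) - 2104)/(-8961/30757) + 11836/5946 = (-24521 - 2104)*(-30757/8961) + 11836*(1/5946) = -26625*(-30757/8961) + 5918/2973 = 272968375/2987 + 5918/2973 = 811552655941/8880351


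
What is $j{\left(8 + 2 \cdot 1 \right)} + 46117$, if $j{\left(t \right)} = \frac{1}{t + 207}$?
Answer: $\frac{10007390}{217} \approx 46117.0$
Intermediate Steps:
$j{\left(t \right)} = \frac{1}{207 + t}$
$j{\left(8 + 2 \cdot 1 \right)} + 46117 = \frac{1}{207 + \left(8 + 2 \cdot 1\right)} + 46117 = \frac{1}{207 + \left(8 + 2\right)} + 46117 = \frac{1}{207 + 10} + 46117 = \frac{1}{217} + 46117 = \frac{10007390}{217}$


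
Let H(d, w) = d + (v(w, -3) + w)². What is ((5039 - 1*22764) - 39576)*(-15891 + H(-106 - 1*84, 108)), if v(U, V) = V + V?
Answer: 325297777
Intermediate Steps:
v(U, V) = 2*V
H(d, w) = d + (-6 + w)² (H(d, w) = d + (2*(-3) + w)² = d + (-6 + w)²)
((5039 - 1*22764) - 39576)*(-15891 + H(-106 - 1*84, 108)) = ((5039 - 1*22764) - 39576)*(-15891 + ((-106 - 1*84) + (-6 + 108)²)) = ((5039 - 22764) - 39576)*(-15891 + ((-106 - 84) + 102²)) = (-17725 - 39576)*(-15891 + (-190 + 10404)) = -57301*(-15891 + 10214) = -57301*(-5677) = 325297777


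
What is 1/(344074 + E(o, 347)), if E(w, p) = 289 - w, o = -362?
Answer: 1/344725 ≈ 2.9009e-6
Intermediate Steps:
1/(344074 + E(o, 347)) = 1/(344074 + (289 - 1*(-362))) = 1/(344074 + (289 + 362)) = 1/(344074 + 651) = 1/344725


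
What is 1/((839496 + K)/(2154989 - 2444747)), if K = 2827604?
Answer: -144879/1833550 ≈ -0.079016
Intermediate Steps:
1/((839496 + K)/(2154989 - 2444747)) = 1/((839496 + 2827604)/(2154989 - 2444747)) = 1/(3667100/(-289758)) = 1/(3667100*(-1/289758)) = 1/(-1833550/144879) = -144879/1833550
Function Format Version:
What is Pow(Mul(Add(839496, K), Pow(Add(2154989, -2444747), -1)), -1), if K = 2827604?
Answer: Rational(-144879, 1833550) ≈ -0.079016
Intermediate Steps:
Pow(Mul(Add(839496, K), Pow(Add(2154989, -2444747), -1)), -1) = Pow(Mul(Add(839496, 2827604), Pow(Add(2154989, -2444747), -1)), -1) = Pow(Mul(3667100, Pow(-289758, -1)), -1) = Pow(Mul(3667100, Rational(-1, 289758)), -1) = Pow(Rational(-1833550, 144879), -1) = Rational(-144879, 1833550)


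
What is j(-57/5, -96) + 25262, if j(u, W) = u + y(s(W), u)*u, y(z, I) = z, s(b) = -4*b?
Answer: 20873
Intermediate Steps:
j(u, W) = u - 4*W*u (j(u, W) = u + (-4*W)*u = u - 4*W*u)
j(-57/5, -96) + 25262 = (-57/5)*(1 - 4*(-96)) + 25262 = (-57*⅕)*(1 + 384) + 25262 = -57/5*385 + 25262 = -4389 + 25262 = 20873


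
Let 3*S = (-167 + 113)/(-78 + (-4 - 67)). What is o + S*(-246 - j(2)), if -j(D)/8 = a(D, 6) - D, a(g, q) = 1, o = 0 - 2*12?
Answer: -8148/149 ≈ -54.685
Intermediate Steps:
o = -24 (o = 0 - 24 = -24)
j(D) = -8 + 8*D (j(D) = -8*(1 - D) = -8 + 8*D)
S = 18/149 (S = ((-167 + 113)/(-78 + (-4 - 67)))/3 = (-54/(-78 - 71))/3 = (-54/(-149))/3 = (-54*(-1/149))/3 = (1/3)*(54/149) = 18/149 ≈ 0.12081)
o + S*(-246 - j(2)) = -24 + 18*(-246 - (-8 + 8*2))/149 = -24 + 18*(-246 - (-8 + 16))/149 = -24 + 18*(-246 - 1*8)/149 = -24 + 18*(-246 - 8)/149 = -24 + (18/149)*(-254) = -24 - 4572/149 = -8148/149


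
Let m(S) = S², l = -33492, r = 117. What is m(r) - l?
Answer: 47181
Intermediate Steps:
m(r) - l = 117² - 1*(-33492) = 13689 + 33492 = 47181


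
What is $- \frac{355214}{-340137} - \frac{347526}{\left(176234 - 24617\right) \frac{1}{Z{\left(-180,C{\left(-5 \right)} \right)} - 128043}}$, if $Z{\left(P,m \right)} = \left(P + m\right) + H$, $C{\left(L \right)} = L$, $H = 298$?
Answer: $\frac{5040735046947566}{17190183843} \approx 2.9323 \cdot 10^{5}$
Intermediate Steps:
$Z{\left(P,m \right)} = 298 + P + m$ ($Z{\left(P,m \right)} = \left(P + m\right) + 298 = 298 + P + m$)
$- \frac{355214}{-340137} - \frac{347526}{\left(176234 - 24617\right) \frac{1}{Z{\left(-180,C{\left(-5 \right)} \right)} - 128043}} = - \frac{355214}{-340137} - \frac{347526}{\left(176234 - 24617\right) \frac{1}{\left(298 - 180 - 5\right) - 128043}} = \left(-355214\right) \left(- \frac{1}{340137}\right) - \frac{347526}{151617 \frac{1}{113 - 128043}} = \frac{355214}{340137} - \frac{347526}{151617 \frac{1}{-127930}} = \frac{355214}{340137} - \frac{347526}{151617 \left(- \frac{1}{127930}\right)} = \frac{355214}{340137} - \frac{347526}{- \frac{151617}{127930}} = \frac{355214}{340137} - - \frac{14819667060}{50539} = \frac{355214}{340137} + \frac{14819667060}{50539} = \frac{5040735046947566}{17190183843}$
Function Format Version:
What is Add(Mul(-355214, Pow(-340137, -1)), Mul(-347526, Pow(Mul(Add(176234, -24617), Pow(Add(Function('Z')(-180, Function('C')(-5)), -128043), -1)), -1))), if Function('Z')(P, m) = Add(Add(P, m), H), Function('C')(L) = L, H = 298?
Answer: Rational(5040735046947566, 17190183843) ≈ 2.9323e+5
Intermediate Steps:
Function('Z')(P, m) = Add(298, P, m) (Function('Z')(P, m) = Add(Add(P, m), 298) = Add(298, P, m))
Add(Mul(-355214, Pow(-340137, -1)), Mul(-347526, Pow(Mul(Add(176234, -24617), Pow(Add(Function('Z')(-180, Function('C')(-5)), -128043), -1)), -1))) = Add(Mul(-355214, Pow(-340137, -1)), Mul(-347526, Pow(Mul(Add(176234, -24617), Pow(Add(Add(298, -180, -5), -128043), -1)), -1))) = Add(Mul(-355214, Rational(-1, 340137)), Mul(-347526, Pow(Mul(151617, Pow(Add(113, -128043), -1)), -1))) = Add(Rational(355214, 340137), Mul(-347526, Pow(Mul(151617, Pow(-127930, -1)), -1))) = Add(Rational(355214, 340137), Mul(-347526, Pow(Mul(151617, Rational(-1, 127930)), -1))) = Add(Rational(355214, 340137), Mul(-347526, Pow(Rational(-151617, 127930), -1))) = Add(Rational(355214, 340137), Mul(-347526, Rational(-127930, 151617))) = Add(Rational(355214, 340137), Rational(14819667060, 50539)) = Rational(5040735046947566, 17190183843)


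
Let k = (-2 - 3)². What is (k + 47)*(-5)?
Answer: -360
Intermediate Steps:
k = 25 (k = (-5)² = 25)
(k + 47)*(-5) = (25 + 47)*(-5) = 72*(-5) = -360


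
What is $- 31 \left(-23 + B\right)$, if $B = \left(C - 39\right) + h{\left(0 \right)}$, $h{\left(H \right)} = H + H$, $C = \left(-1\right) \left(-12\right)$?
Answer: $1550$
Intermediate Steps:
$C = 12$
$h{\left(H \right)} = 2 H$
$B = -27$ ($B = \left(12 - 39\right) + 2 \cdot 0 = -27 + 0 = -27$)
$- 31 \left(-23 + B\right) = - 31 \left(-23 - 27\right) = \left(-31\right) \left(-50\right) = 1550$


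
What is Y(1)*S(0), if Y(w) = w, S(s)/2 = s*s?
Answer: 0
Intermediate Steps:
S(s) = 2*s² (S(s) = 2*(s*s) = 2*s²)
Y(1)*S(0) = 1*(2*0²) = 1*(2*0) = 1*0 = 0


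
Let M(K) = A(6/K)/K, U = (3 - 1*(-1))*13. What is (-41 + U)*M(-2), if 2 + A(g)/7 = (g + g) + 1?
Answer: 539/2 ≈ 269.50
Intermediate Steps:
U = 52 (U = (3 + 1)*13 = 4*13 = 52)
A(g) = -7 + 14*g (A(g) = -14 + 7*((g + g) + 1) = -14 + 7*(2*g + 1) = -14 + 7*(1 + 2*g) = -14 + (7 + 14*g) = -7 + 14*g)
M(K) = (-7 + 84/K)/K (M(K) = (-7 + 14*(6/K))/K = (-7 + 84/K)/K)
(-41 + U)*M(-2) = (-41 + 52)*(7*(12 - 1*(-2))/(-2)²) = 11*(7*(¼)*(12 + 2)) = 11*(7*(¼)*14) = 11*(49/2) = 539/2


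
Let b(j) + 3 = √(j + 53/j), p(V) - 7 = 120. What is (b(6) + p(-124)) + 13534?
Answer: 13658 + √534/6 ≈ 13662.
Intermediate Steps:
p(V) = 127 (p(V) = 7 + 120 = 127)
b(j) = -3 + √(j + 53/j)
(b(6) + p(-124)) + 13534 = ((-3 + √(6 + 53/6)) + 127) + 13534 = ((-3 + √(89/6)) + 127) + 13534 = ((-3 + √534/6) + 127) + 13534 = (124 + √534/6) + 13534 = 13658 + √534/6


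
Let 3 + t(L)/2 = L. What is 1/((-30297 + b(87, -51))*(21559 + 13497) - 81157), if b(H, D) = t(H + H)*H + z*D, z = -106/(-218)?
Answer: -109/2178461953 ≈ -5.0035e-8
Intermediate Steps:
t(L) = -6 + 2*L
z = 53/109 (z = -106*(-1/218) = 53/109 ≈ 0.48624)
b(H, D) = 53*D/109 + H*(-6 + 4*H) (b(H, D) = (-6 + 2*(H + H))*H + 53*D/109 = (-6 + 2*(2*H))*H + 53*D/109 = (-6 + 4*H)*H + 53*D/109 = H*(-6 + 4*H) + 53*D/109 = 53*D/109 + H*(-6 + 4*H))
1/((-30297 + b(87, -51))*(21559 + 13497) - 81157) = 1/((-30297 + ((53/109)*(-51) + 2*87*(-3 + 2*87)))*(21559 + 13497) - 81157) = 1/((-30297 + (-2703/109 + 2*87*(-3 + 174)))*35056 - 81157) = 1/((-30297 + (-2703/109 + 2*87*171))*35056 - 81157) = 1/((-30297 + (-2703/109 + 29754))*35056 - 81157) = 1/((-30297 + 3240483/109)*35056 - 81157) = 1/(-61890/109*35056 - 81157) = 1/(-2169615840/109 - 81157) = 1/(-2178461953/109) = -109/2178461953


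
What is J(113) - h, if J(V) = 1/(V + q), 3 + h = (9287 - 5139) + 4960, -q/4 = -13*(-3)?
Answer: -391516/43 ≈ -9105.0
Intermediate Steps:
q = -156 (q = -(-52)*(-3) = -4*39 = -156)
h = 9105 (h = -3 + ((9287 - 5139) + 4960) = -3 + (4148 + 4960) = -3 + 9108 = 9105)
J(V) = 1/(-156 + V) (J(V) = 1/(V - 156) = 1/(-156 + V))
J(113) - h = 1/(-156 + 113) - 1*9105 = 1/(-43) - 9105 = -1/43 - 9105 = -391516/43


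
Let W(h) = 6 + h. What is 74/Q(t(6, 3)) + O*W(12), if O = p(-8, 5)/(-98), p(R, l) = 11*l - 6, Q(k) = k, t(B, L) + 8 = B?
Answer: -46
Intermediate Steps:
t(B, L) = -8 + B
p(R, l) = -6 + 11*l
O = -½ (O = (-6 + 11*5)/(-98) = (-6 + 55)*(-1/98) = 49*(-1/98) = -½ ≈ -0.50000)
74/Q(t(6, 3)) + O*W(12) = 74/(-8 + 6) - (6 + 12)/2 = 74/(-2) - ½*18 = 74*(-½) - 9 = -37 - 9 = -46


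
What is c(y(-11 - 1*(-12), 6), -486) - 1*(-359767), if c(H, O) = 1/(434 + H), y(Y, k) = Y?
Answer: 156498646/435 ≈ 3.5977e+5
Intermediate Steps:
c(y(-11 - 1*(-12), 6), -486) - 1*(-359767) = 1/(434 + (-11 - 1*(-12))) - 1*(-359767) = 1/(434 + (-11 + 12)) + 359767 = 1/(434 + 1) + 359767 = 1/435 + 359767 = 156498646/435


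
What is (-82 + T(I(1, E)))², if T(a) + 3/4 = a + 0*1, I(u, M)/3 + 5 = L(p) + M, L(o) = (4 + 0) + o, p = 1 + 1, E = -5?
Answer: 143641/16 ≈ 8977.6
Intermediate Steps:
p = 2
L(o) = 4 + o
I(u, M) = 3 + 3*M (I(u, M) = -15 + 3*((4 + 2) + M) = -15 + 3*(6 + M) = -15 + (18 + 3*M) = 3 + 3*M)
T(a) = -¾ + a (T(a) = -¾ + (a + 0*1) = -¾ + (a + 0) = -¾ + a)
(-82 + T(I(1, E)))² = (-82 + (-¾ + (3 + 3*(-5))))² = (-82 + (-¾ + (3 - 15)))² = (-82 + (-¾ - 12))² = (-82 - 51/4)² = (-379/4)² = 143641/16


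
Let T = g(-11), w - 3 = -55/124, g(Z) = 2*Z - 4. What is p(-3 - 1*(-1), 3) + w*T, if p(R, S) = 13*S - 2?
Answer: -1827/62 ≈ -29.468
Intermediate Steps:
p(R, S) = -2 + 13*S
g(Z) = -4 + 2*Z
w = 317/124 (w = 3 - 55/124 = 317/124 ≈ 2.5564)
T = -26 (T = -4 + 2*(-11) = -4 - 22 = -26)
p(-3 - 1*(-1), 3) + w*T = (-2 + 13*3) + (317/124)*(-26) = (-2 + 39) - 4121/62 = 37 - 4121/62 = -1827/62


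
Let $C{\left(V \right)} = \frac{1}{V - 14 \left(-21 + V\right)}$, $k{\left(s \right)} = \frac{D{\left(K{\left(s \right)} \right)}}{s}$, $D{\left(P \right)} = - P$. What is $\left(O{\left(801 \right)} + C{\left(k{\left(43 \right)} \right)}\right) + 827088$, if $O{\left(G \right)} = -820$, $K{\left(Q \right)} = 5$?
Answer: $\frac{10499387519}{12707} \approx 8.2627 \cdot 10^{5}$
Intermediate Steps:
$k{\left(s \right)} = - \frac{5}{s}$ ($k{\left(s \right)} = \frac{\left(-1\right) 5}{s} = - \frac{5}{s}$)
$C{\left(V \right)} = \frac{1}{294 - 13 V}$ ($C{\left(V \right)} = \frac{1}{V - \left(-294 + 14 V\right)} = \frac{1}{294 - 13 V}$)
$\left(O{\left(801 \right)} + C{\left(k{\left(43 \right)} \right)}\right) + 827088 = \left(-820 - \frac{1}{-294 + 13 \left(- \frac{5}{43}\right)}\right) + 827088 = \left(-820 - \frac{1}{-294 - \frac{65}{43}}\right) + 827088 = \left(-820 - \frac{1}{- \frac{12707}{43}}\right) + 827088 = \left(-820 - - \frac{43}{12707}\right) + 827088 = \left(-820 + \frac{43}{12707}\right) + 827088 = - \frac{10419697}{12707} + 827088 = \frac{10499387519}{12707}$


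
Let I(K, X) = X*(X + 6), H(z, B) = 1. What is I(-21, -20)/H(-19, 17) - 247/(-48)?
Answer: 13687/48 ≈ 285.15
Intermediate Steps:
I(K, X) = X*(6 + X)
I(-21, -20)/H(-19, 17) - 247/(-48) = -20*(6 - 20)/1 - 247/(-48) = -20*(-14)*1 - 247*(-1/48) = 280*1 + 247/48 = 280 + 247/48 = 13687/48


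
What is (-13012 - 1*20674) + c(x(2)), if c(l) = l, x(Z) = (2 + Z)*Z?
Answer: -33678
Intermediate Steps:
x(Z) = Z*(2 + Z)
(-13012 - 1*20674) + c(x(2)) = (-13012 - 1*20674) + 2*(2 + 2) = (-13012 - 20674) + 2*4 = -33686 + 8 = -33678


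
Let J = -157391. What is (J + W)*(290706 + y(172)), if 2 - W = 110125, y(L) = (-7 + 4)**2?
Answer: -77770332510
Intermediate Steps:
y(L) = 9 (y(L) = (-3)**2 = 9)
W = -110123 (W = 2 - 1*110125 = 2 - 110125 = -110123)
(J + W)*(290706 + y(172)) = (-157391 - 110123)*(290706 + 9) = -267514*290715 = -77770332510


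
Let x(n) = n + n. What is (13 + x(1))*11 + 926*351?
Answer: 325191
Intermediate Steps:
x(n) = 2*n
(13 + x(1))*11 + 926*351 = (13 + 2*1)*11 + 926*351 = (13 + 2)*11 + 325026 = 15*11 + 325026 = 165 + 325026 = 325191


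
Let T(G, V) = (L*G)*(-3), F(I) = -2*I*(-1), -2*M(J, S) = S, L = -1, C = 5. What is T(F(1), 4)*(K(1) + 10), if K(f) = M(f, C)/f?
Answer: 45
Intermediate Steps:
M(J, S) = -S/2
F(I) = 2*I
T(G, V) = 3*G (T(G, V) = -G*(-3) = 3*G)
K(f) = -5/(2*f) (K(f) = (-½*5)/f = -5/(2*f))
T(F(1), 4)*(K(1) + 10) = (3*(2*1))*(-5/2/1 + 10) = (3*2)*(-5/2*1 + 10) = 6*(-5/2 + 10) = 6*(15/2) = 45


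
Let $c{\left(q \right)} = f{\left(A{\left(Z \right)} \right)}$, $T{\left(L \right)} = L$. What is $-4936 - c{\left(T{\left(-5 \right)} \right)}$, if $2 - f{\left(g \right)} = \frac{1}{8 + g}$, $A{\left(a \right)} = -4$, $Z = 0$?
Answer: $- \frac{19751}{4} \approx -4937.8$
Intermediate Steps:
$f{\left(g \right)} = 2 - \frac{1}{8 + g}$
$c{\left(q \right)} = \frac{7}{4}$ ($c{\left(q \right)} = \frac{15 + 2 \left(-4\right)}{8 - 4} = \frac{15 - 8}{4} = \frac{1}{4} \cdot 7 = \frac{7}{4}$)
$-4936 - c{\left(T{\left(-5 \right)} \right)} = -4936 - \frac{7}{4} = - \frac{19751}{4}$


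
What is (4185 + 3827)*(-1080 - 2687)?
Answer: -30181204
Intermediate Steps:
(4185 + 3827)*(-1080 - 2687) = 8012*(-3767) = -30181204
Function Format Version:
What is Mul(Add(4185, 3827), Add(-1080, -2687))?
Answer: -30181204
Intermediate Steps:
Mul(Add(4185, 3827), Add(-1080, -2687)) = Mul(8012, -3767) = -30181204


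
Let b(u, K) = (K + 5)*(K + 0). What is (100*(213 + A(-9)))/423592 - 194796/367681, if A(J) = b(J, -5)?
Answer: -18670605483/38936682538 ≈ -0.47951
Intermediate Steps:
b(u, K) = K*(5 + K) (b(u, K) = (5 + K)*K = K*(5 + K))
A(J) = 0 (A(J) = -5*(5 - 5) = -5*0 = 0)
(100*(213 + A(-9)))/423592 - 194796/367681 = (100*(213 + 0))/423592 - 194796/367681 = (100*213)*(1/423592) - 194796*1/367681 = 21300*(1/423592) - 194796/367681 = 5325/105898 - 194796/367681 = -18670605483/38936682538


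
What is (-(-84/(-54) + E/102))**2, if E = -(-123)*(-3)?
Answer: 398161/93636 ≈ 4.2522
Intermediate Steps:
E = -369 (E = -41*9 = -369)
(-(-84/(-54) + E/102))**2 = (-(-84/(-54) - 369/102))**2 = (-(-84*(-1/54) - 369*1/102))**2 = (-(14/9 - 123/34))**2 = (-1*(-631/306))**2 = (631/306)**2 = 398161/93636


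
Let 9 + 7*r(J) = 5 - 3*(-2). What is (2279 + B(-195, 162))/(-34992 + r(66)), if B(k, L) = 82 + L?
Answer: -17661/244942 ≈ -0.072103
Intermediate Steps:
r(J) = 2/7 (r(J) = -9/7 + (5 - 3*(-2))/7 = -9/7 + (5 + 6)/7 = -9/7 + (1/7)*11 = -9/7 + 11/7 = 2/7)
(2279 + B(-195, 162))/(-34992 + r(66)) = (2279 + (82 + 162))/(-34992 + 2/7) = (2279 + 244)/(-244942/7) = 2523*(-7/244942) = -17661/244942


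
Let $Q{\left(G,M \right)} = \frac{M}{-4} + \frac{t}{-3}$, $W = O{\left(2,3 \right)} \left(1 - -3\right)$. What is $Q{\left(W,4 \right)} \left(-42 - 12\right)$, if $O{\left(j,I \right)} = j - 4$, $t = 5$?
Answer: $144$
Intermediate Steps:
$O{\left(j,I \right)} = -4 + j$
$W = -8$ ($W = \left(-4 + 2\right) \left(1 - -3\right) = - 2 \left(1 + 3\right) = \left(-2\right) 4 = -8$)
$Q{\left(G,M \right)} = - \frac{5}{3} - \frac{M}{4}$ ($Q{\left(G,M \right)} = \frac{M}{-4} + \frac{5}{-3} = M \left(- \frac{1}{4}\right) + 5 \left(- \frac{1}{3}\right) = - \frac{M}{4} - \frac{5}{3} = - \frac{5}{3} - \frac{M}{4}$)
$Q{\left(W,4 \right)} \left(-42 - 12\right) = \left(- \frac{5}{3} - 1\right) \left(-42 - 12\right) = \left(- \frac{5}{3} - 1\right) \left(-54\right) = \left(- \frac{8}{3}\right) \left(-54\right) = 144$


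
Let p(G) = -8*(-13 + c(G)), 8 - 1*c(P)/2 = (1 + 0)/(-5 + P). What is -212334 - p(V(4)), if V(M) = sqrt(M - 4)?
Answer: -1061534/5 ≈ -2.1231e+5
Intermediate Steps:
c(P) = 16 - 2/(-5 + P) (c(P) = 16 - 2*(1 + 0)/(-5 + P) = 16 - 2/(-5 + P))
V(M) = sqrt(-4 + M)
p(G) = 104 - 16*(-41 + 8*G)/(-5 + G) (p(G) = -8*(-13 + 2*(-41 + 8*G)/(-5 + G)) = 104 - 16*(-41 + 8*G)/(-5 + G))
-212334 - p(V(4)) = -212334 - 8*(17 - 3*sqrt(-4 + 4))/(-5 + sqrt(-4 + 4)) = -212334 - 8*(17 - 3*sqrt(0))/(-5 + sqrt(0)) = -212334 - 8*(17 - 3*0)/(-5 + 0) = -212334 - 8*(17 + 0)/(-5) = -212334 - 8*(-1)*17/5 = -212334 - 1*(-136/5) = -212334 + 136/5 = -1061534/5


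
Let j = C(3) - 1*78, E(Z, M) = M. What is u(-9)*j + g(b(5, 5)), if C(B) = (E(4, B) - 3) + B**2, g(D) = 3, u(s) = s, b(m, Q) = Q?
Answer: 624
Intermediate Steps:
C(B) = -3 + B + B**2 (C(B) = (B - 3) + B**2 = (-3 + B) + B**2 = -3 + B + B**2)
j = -69 (j = (-3 + 3 + 3**2) - 1*78 = (-3 + 3 + 9) - 78 = 9 - 78 = -69)
u(-9)*j + g(b(5, 5)) = -9*(-69) + 3 = 621 + 3 = 624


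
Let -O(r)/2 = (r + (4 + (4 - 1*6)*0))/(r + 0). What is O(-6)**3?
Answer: -8/27 ≈ -0.29630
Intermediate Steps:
O(r) = -2*(4 + r)/r (O(r) = -2*(r + (4 + (4 - 1*6)*0))/(r + 0) = -2*(r + (4 + (4 - 6)*0))/r = -2*(r + (4 - 2*0))/r = -2*(r + (4 + 0))/r = -2*(r + 4)/r = -2*(4 + r)/r)
O(-6)**3 = (-2 - 8/(-6))**3 = (-2 - 8*(-1/6))**3 = (-2 + 4/3)**3 = (-2/3)**3 = -8/27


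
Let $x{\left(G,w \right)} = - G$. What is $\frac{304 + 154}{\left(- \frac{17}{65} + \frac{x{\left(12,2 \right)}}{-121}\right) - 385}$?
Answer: $- \frac{1801085}{1514651} \approx -1.1891$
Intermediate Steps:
$\frac{304 + 154}{\left(- \frac{17}{65} + \frac{x{\left(12,2 \right)}}{-121}\right) - 385} = \frac{304 + 154}{\left(- \frac{17}{65} + \frac{\left(-1\right) 12}{-121}\right) - 385} = \frac{458}{\left(\left(-17\right) \frac{1}{65} - - \frac{12}{121}\right) - 385} = \frac{458}{\left(- \frac{17}{65} + \frac{12}{121}\right) - 385} = \frac{458}{- \frac{1277}{7865} - 385} = \frac{458}{- \frac{3029302}{7865}} = 458 \left(- \frac{7865}{3029302}\right) = - \frac{1801085}{1514651}$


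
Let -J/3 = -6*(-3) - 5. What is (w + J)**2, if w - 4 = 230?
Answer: 38025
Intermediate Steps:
w = 234 (w = 4 + 230 = 234)
J = -39 (J = -3*(-6*(-3) - 5) = -3*(18 - 5) = -3*13 = -39)
(w + J)**2 = (234 - 39)**2 = 195**2 = 38025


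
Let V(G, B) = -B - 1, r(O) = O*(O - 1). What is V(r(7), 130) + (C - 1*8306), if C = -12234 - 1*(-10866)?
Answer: -9805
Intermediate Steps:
C = -1368 (C = -12234 + 10866 = -1368)
r(O) = O*(-1 + O)
V(G, B) = -1 - B
V(r(7), 130) + (C - 1*8306) = (-1 - 1*130) + (-1368 - 1*8306) = (-1 - 130) + (-1368 - 8306) = -131 - 9674 = -9805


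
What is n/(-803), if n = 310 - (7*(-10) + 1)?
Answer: -379/803 ≈ -0.47198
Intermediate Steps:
n = 379 (n = 310 - (-70 + 1) = 310 - 1*(-69) = 310 + 69 = 379)
n/(-803) = 379/(-803) = 379*(-1/803) = -379/803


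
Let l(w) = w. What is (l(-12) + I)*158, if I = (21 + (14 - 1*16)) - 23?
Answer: -2528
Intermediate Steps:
I = -4 (I = (21 + (14 - 16)) - 23 = (21 - 2) - 23 = 19 - 23 = -4)
(l(-12) + I)*158 = (-12 - 4)*158 = -16*158 = -2528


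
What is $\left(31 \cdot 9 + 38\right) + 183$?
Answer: $500$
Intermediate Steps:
$\left(31 \cdot 9 + 38\right) + 183 = \left(279 + 38\right) + 183 = 317 + 183 = 500$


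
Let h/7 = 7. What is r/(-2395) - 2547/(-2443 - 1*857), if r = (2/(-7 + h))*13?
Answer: 8537231/11064900 ≈ 0.77156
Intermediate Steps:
h = 49 (h = 7*7 = 49)
r = 13/21 (r = (2/(-7 + 49))*13 = (2/42)*13 = ((1/42)*2)*13 = (1/21)*13 = 13/21 ≈ 0.61905)
r/(-2395) - 2547/(-2443 - 1*857) = (13/21)/(-2395) - 2547/(-2443 - 1*857) = (13/21)*(-1/2395) - 2547/(-2443 - 857) = -13/50295 - 2547/(-3300) = -13/50295 - 2547*(-1/3300) = -13/50295 + 849/1100 = 8537231/11064900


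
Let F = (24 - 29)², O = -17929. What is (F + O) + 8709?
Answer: -9195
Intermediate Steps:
F = 25 (F = (-5)² = 25)
(F + O) + 8709 = (25 - 17929) + 8709 = -17904 + 8709 = -9195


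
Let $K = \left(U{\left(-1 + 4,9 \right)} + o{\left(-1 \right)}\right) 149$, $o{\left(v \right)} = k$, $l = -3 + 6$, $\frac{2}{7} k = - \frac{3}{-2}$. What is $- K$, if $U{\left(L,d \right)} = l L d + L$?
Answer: $- \frac{53193}{4} \approx -13298.0$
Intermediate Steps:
$k = \frac{21}{4}$ ($k = \frac{7 \left(- \frac{3}{-2}\right)}{2} = \frac{7 \left(\left(-3\right) \left(- \frac{1}{2}\right)\right)}{2} = \frac{7}{2} \cdot \frac{3}{2} = \frac{21}{4} \approx 5.25$)
$l = 3$
$U{\left(L,d \right)} = L + 3 L d$ ($U{\left(L,d \right)} = 3 L d + L = L + 3 L d$)
$o{\left(v \right)} = \frac{21}{4}$
$K = \frac{53193}{4}$ ($K = \left(\left(-1 + 4\right) \left(1 + 3 \cdot 9\right) + \frac{21}{4}\right) 149 = \left(3 \left(1 + 27\right) + \frac{21}{4}\right) 149 = \left(3 \cdot 28 + \frac{21}{4}\right) 149 = \left(84 + \frac{21}{4}\right) 149 = \frac{357}{4} \cdot 149 = \frac{53193}{4} \approx 13298.0$)
$- K = \left(-1\right) \frac{53193}{4} = - \frac{53193}{4}$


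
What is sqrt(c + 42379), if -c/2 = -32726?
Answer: sqrt(107831) ≈ 328.38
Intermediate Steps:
c = 65452 (c = -2*(-32726) = 65452)
sqrt(c + 42379) = sqrt(65452 + 42379) = sqrt(107831)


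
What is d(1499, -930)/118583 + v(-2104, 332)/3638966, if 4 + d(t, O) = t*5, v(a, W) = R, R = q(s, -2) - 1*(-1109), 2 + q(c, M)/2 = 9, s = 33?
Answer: 27392663015/431519505178 ≈ 0.063480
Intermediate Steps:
q(c, M) = 14 (q(c, M) = -4 + 2*9 = -4 + 18 = 14)
R = 1123 (R = 14 - 1*(-1109) = 14 + 1109 = 1123)
v(a, W) = 1123
d(t, O) = -4 + 5*t (d(t, O) = -4 + t*5 = -4 + 5*t)
d(1499, -930)/118583 + v(-2104, 332)/3638966 = (-4 + 5*1499)/118583 + 1123/3638966 = (-4 + 7495)*(1/118583) + 1123*(1/3638966) = 7491*(1/118583) + 1123/3638966 = 7491/118583 + 1123/3638966 = 27392663015/431519505178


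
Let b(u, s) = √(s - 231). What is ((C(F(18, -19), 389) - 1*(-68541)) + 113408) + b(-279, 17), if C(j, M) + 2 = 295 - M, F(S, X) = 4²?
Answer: 181853 + I*√214 ≈ 1.8185e+5 + 14.629*I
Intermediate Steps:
F(S, X) = 16
C(j, M) = 293 - M (C(j, M) = -2 + (295 - M) = 293 - M)
b(u, s) = √(-231 + s)
((C(F(18, -19), 389) - 1*(-68541)) + 113408) + b(-279, 17) = (((293 - 1*389) - 1*(-68541)) + 113408) + √(-231 + 17) = (((293 - 389) + 68541) + 113408) + √(-214) = ((-96 + 68541) + 113408) + I*√214 = (68445 + 113408) + I*√214 = 181853 + I*√214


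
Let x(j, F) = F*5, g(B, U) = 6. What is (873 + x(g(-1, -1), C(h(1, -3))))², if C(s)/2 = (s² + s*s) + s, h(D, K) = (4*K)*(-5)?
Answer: 5398281729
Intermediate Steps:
h(D, K) = -20*K
C(s) = 2*s + 4*s² (C(s) = 2*((s² + s*s) + s) = 2*((s² + s²) + s) = 2*(2*s² + s) = 2*(s + 2*s²) = 2*s + 4*s²)
x(j, F) = 5*F
(873 + x(g(-1, -1), C(h(1, -3))))² = (873 + 5*(2*(-20*(-3))*(1 + 2*(-20*(-3)))))² = (873 + 5*(2*60*(1 + 2*60)))² = (873 + 5*(2*60*(1 + 120)))² = (873 + 5*(2*60*121))² = (873 + 5*14520)² = (873 + 72600)² = 73473² = 5398281729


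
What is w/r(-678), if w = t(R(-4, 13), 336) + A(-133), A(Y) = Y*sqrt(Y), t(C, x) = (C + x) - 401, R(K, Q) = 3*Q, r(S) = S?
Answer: 13/339 + 133*I*sqrt(133)/678 ≈ 0.038348 + 2.2623*I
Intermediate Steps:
t(C, x) = -401 + C + x
A(Y) = Y**(3/2)
w = -26 - 133*I*sqrt(133) (w = (-401 + 3*13 + 336) + (-133)**(3/2) = (-401 + 39 + 336) - 133*I*sqrt(133) = -26 - 133*I*sqrt(133) ≈ -26.0 - 1533.8*I)
w/r(-678) = (-26 - 133*I*sqrt(133))/(-678) = (-26 - 133*I*sqrt(133))*(-1/678) = 13/339 + 133*I*sqrt(133)/678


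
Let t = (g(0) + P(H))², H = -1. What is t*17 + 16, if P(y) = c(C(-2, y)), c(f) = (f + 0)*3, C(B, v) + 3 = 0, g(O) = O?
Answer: 1393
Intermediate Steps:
C(B, v) = -3 (C(B, v) = -3 + 0 = -3)
c(f) = 3*f (c(f) = f*3 = 3*f)
P(y) = -9 (P(y) = 3*(-3) = -9)
t = 81 (t = (0 - 9)² = (-9)² = 81)
t*17 + 16 = 81*17 + 16 = 1377 + 16 = 1393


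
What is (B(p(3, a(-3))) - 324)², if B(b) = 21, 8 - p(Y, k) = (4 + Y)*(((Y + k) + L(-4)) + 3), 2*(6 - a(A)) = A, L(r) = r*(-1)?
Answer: 91809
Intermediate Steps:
L(r) = -r
a(A) = 6 - A/2
p(Y, k) = 8 - (4 + Y)*(7 + Y + k) (p(Y, k) = 8 - (4 + Y)*(((Y + k) - 1*(-4)) + 3) = 8 - (4 + Y)*(((Y + k) + 4) + 3) = 8 - (4 + Y)*((4 + Y + k) + 3) = 8 - (4 + Y)*(7 + Y + k))
(B(p(3, a(-3))) - 324)² = (21 - 324)² = (-303)² = 91809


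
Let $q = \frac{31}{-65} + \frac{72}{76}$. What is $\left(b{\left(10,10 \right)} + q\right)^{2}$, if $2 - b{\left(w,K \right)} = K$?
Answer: $\frac{86471401}{1525225} \approx 56.694$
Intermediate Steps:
$b{\left(w,K \right)} = 2 - K$
$q = \frac{581}{1235}$ ($q = 31 \left(- \frac{1}{65}\right) + 72 \cdot \frac{1}{76} = - \frac{31}{65} + \frac{18}{19} = \frac{581}{1235} \approx 0.47045$)
$\left(b{\left(10,10 \right)} + q\right)^{2} = \left(\left(2 - 10\right) + \frac{581}{1235}\right)^{2} = \left(-8 + \frac{581}{1235}\right)^{2} = \left(- \frac{9299}{1235}\right)^{2} = \frac{86471401}{1525225}$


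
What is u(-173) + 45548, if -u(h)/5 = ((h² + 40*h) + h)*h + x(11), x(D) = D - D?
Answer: 19798688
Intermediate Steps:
x(D) = 0
u(h) = -5*h*(h² + 41*h) (u(h) = -5*(((h² + 40*h) + h)*h + 0) = -5*((h² + 41*h)*h + 0) = -5*(h*(h² + 41*h) + 0) = -5*h*(h² + 41*h))
u(-173) + 45548 = 5*(-173)²*(-41 - 1*(-173)) + 45548 = 5*29929*(-41 + 173) + 45548 = 5*29929*132 + 45548 = 19753140 + 45548 = 19798688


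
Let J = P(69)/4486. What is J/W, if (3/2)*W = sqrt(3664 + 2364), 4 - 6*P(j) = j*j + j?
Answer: -2413*sqrt(1507)/27041608 ≈ -0.0034640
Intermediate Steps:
P(j) = 2/3 - j/6 - j**2/6 (P(j) = 2/3 - (j*j + j)/6 = 2/3 - (j**2 + j)/6 = 2/3 - (j + j**2)/6 = 2/3 + (-j/6 - j**2/6) = 2/3 - j/6 - j**2/6)
W = 4*sqrt(1507)/3 (W = 2*sqrt(3664 + 2364)/3 = 2*sqrt(6028)/3 = 2*(2*sqrt(1507))/3 = 4*sqrt(1507)/3 ≈ 51.760)
J = -2413/13458 (J = (2/3 - 1/6*69 - 1/6*69**2)/4486 = (2/3 - 23/2 - 1/6*4761)*(1/4486) = (2/3 - 23/2 - 1587/2)*(1/4486) = -2413/3*1/4486 = -2413/13458 ≈ -0.17930)
J/W = -2413*3*sqrt(1507)/6028/13458 = -2413*sqrt(1507)/27041608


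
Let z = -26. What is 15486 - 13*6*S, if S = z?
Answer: 17514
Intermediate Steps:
S = -26
15486 - 13*6*S = 15486 - 13*6*(-26) = 15486 - 78*(-26) = 15486 - 1*(-2028) = 15486 + 2028 = 17514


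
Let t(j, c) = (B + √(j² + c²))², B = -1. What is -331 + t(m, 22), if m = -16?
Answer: 410 - 4*√185 ≈ 355.59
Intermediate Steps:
t(j, c) = (-1 + √(c² + j²))² (t(j, c) = (-1 + √(j² + c²))² = (-1 + √(c² + j²))²)
-331 + t(m, 22) = -331 + (-1 + √(22² + (-16)²))² = -331 + (-1 + √(484 + 256))² = -331 + (-1 + √740)² = -331 + (-1 + 2*√185)²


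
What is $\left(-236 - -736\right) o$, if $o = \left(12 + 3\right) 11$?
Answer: $82500$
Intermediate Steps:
$o = 165$ ($o = 15 \cdot 11 = 165$)
$\left(-236 - -736\right) o = \left(-236 - -736\right) 165 = \left(-236 + 736\right) 165 = 500 \cdot 165 = 82500$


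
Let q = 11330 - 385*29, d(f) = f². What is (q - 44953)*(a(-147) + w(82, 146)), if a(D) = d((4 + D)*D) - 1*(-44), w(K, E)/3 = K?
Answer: -19791043756028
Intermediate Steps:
w(K, E) = 3*K
q = 165 (q = 11330 - 11165 = 165)
a(D) = 44 + D²*(4 + D)² (a(D) = ((4 + D)*D)² - 1*(-44) = (D*(4 + D))² + 44 = D²*(4 + D)² + 44 = 44 + D²*(4 + D)²)
(q - 44953)*(a(-147) + w(82, 146)) = (165 - 44953)*((44 + (-147)²*(4 - 147)²) + 3*82) = -44788*((44 + 21609*(-143)²) + 246) = -44788*((44 + 21609*20449) + 246) = -44788*((44 + 441882441) + 246) = -44788*(441882485 + 246) = -44788*441882731 = -19791043756028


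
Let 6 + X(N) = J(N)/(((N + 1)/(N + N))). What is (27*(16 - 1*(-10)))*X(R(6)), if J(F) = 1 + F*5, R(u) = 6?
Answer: 231660/7 ≈ 33094.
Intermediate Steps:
J(F) = 1 + 5*F
X(N) = -6 + 2*N*(1 + 5*N)/(1 + N) (X(N) = -6 + (1 + 5*N)/(((N + 1)/(N + N))) = -6 + (1 + 5*N)/(((1 + N)/((2*N)))) = -6 + (1 + 5*N)/(((1 + N)*(1/(2*N)))) = -6 + (1 + 5*N)/(((1 + N)/(2*N))) = -6 + (1 + 5*N)*(2*N/(1 + N)) = -6 + 2*N*(1 + 5*N)/(1 + N))
(27*(16 - 1*(-10)))*X(R(6)) = (27*(16 - 1*(-10)))*(2*(-3 - 2*6 + 5*6**2)/(1 + 6)) = (27*(16 + 10))*(2*(-3 - 12 + 5*36)/7) = (27*26)*(2*(1/7)*(-3 - 12 + 180)) = 702*(2*(1/7)*165) = 702*(330/7) = 231660/7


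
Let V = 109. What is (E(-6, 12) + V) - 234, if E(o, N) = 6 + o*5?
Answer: -149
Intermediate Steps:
E(o, N) = 6 + 5*o
(E(-6, 12) + V) - 234 = ((6 + 5*(-6)) + 109) - 234 = ((6 - 30) + 109) - 234 = (-24 + 109) - 234 = 85 - 234 = -149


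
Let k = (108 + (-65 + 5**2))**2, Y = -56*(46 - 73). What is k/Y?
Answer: 578/189 ≈ 3.0582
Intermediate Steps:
Y = 1512 (Y = -56*(-27) = -1*(-1512) = 1512)
k = 4624 (k = (108 + (-65 + 25))**2 = (108 - 40)**2 = 68**2 = 4624)
k/Y = 4624/1512 = 4624*(1/1512) = 578/189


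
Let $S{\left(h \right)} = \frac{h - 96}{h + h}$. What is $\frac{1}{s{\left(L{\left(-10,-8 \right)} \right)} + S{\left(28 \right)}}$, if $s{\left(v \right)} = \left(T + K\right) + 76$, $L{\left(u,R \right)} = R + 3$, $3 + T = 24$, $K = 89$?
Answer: $\frac{14}{2587} \approx 0.0054117$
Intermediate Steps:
$T = 21$ ($T = -3 + 24 = 21$)
$L{\left(u,R \right)} = 3 + R$
$S{\left(h \right)} = \frac{-96 + h}{2 h}$
$s{\left(v \right)} = 186$ ($s{\left(v \right)} = \left(21 + 89\right) + 76 = 110 + 76 = 186$)
$\frac{1}{s{\left(L{\left(-10,-8 \right)} \right)} + S{\left(28 \right)}} = \frac{1}{186 + \frac{-96 + 28}{2 \cdot 28}} = \frac{1}{186 + \frac{1}{2} \cdot \frac{1}{28} \left(-68\right)} = \frac{1}{186 - \frac{17}{14}} = \frac{1}{\frac{2587}{14}} = \frac{14}{2587}$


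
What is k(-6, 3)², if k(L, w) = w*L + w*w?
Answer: 81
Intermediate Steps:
k(L, w) = w² + L*w (k(L, w) = L*w + w² = w² + L*w)
k(-6, 3)² = (3*(-6 + 3))² = (3*(-3))² = (-9)² = 81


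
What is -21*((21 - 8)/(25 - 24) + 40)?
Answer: -1113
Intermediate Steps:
-21*((21 - 8)/(25 - 24) + 40) = -21*(13/1 + 40) = -21*(13*1 + 40) = -21*(13 + 40) = -21*53 = -1113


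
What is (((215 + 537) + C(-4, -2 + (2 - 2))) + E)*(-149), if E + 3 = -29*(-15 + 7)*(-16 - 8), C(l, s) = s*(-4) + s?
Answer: 717137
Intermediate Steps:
C(l, s) = -3*s (C(l, s) = -4*s + s = -3*s)
E = -5571 (E = -3 - 29*(-15 + 7)*(-16 - 8) = -3 - (-232)*(-24) = -3 - 29*192 = -3 - 5568 = -5571)
(((215 + 537) + C(-4, -2 + (2 - 2))) + E)*(-149) = (((215 + 537) - 3*(-2 + (2 - 2))) - 5571)*(-149) = ((752 - 3*(-2 + 0)) - 5571)*(-149) = ((752 - 3*(-2)) - 5571)*(-149) = ((752 + 6) - 5571)*(-149) = (758 - 5571)*(-149) = -4813*(-149) = 717137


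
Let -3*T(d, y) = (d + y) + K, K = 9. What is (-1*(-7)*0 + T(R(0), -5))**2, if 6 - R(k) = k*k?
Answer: 100/9 ≈ 11.111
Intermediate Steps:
R(k) = 6 - k**2 (R(k) = 6 - k*k = 6 - k**2)
T(d, y) = -3 - d/3 - y/3 (T(d, y) = -((d + y) + 9)/3 = -(9 + d + y)/3 = -3 - d/3 - y/3)
(-1*(-7)*0 + T(R(0), -5))**2 = (-1*(-7)*0 + (-3 - (6 - 1*0**2)/3 - 1/3*(-5)))**2 = (7*0 + (-3 - (6 - 1*0)/3 + 5/3))**2 = (0 + (-3 - (6 + 0)/3 + 5/3))**2 = (0 + (-3 - 1/3*6 + 5/3))**2 = (0 + (-3 - 2 + 5/3))**2 = (0 - 10/3)**2 = (-10/3)**2 = 100/9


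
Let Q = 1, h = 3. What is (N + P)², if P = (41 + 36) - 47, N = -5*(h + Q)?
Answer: 100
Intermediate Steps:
N = -20 (N = -5*(3 + 1) = -5*4 = -20)
P = 30 (P = 77 - 47 = 30)
(N + P)² = (-20 + 30)² = 10² = 100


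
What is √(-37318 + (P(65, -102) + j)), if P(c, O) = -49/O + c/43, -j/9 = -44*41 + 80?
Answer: I*√419366666310/4386 ≈ 147.65*I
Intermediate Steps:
j = 15516 (j = -9*(-44*41 + 80) = -9*(-1804 + 80) = -9*(-1724) = 15516)
P(c, O) = -49/O + c/43 (P(c, O) = -49/O + c*(1/43) = -49/O + c/43)
√(-37318 + (P(65, -102) + j)) = √(-37318 + ((-49/(-102) + (1/43)*65) + 15516)) = √(-37318 + ((-49*(-1/102) + 65/43) + 15516)) = √(-37318 + ((49/102 + 65/43) + 15516)) = √(-37318 + (8737/4386 + 15516)) = √(-37318 + 68061913/4386) = √(-95614835/4386) = I*√419366666310/4386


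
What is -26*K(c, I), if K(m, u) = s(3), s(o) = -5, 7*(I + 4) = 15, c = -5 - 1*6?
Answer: 130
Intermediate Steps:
c = -11 (c = -5 - 6 = -11)
I = -13/7 (I = -4 + (⅐)*15 = -4 + 15/7 = -13/7 ≈ -1.8571)
K(m, u) = -5
-26*K(c, I) = -26*(-5) = 130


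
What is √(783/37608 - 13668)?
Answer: I*√536985160458/6268 ≈ 116.91*I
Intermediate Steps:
√(783/37608 - 13668) = √(783*(1/37608) - 13668) = √(261/12536 - 13668) = √(-171341787/12536) = I*√536985160458/6268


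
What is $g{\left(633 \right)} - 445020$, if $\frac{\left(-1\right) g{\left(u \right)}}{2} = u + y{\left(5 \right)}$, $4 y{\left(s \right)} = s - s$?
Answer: $-446286$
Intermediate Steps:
$y{\left(s \right)} = 0$ ($y{\left(s \right)} = \frac{s - s}{4} = \frac{1}{4} \cdot 0 = 0$)
$g{\left(u \right)} = - 2 u$ ($g{\left(u \right)} = - 2 \left(u + 0\right) = - 2 u$)
$g{\left(633 \right)} - 445020 = \left(-2\right) 633 - 445020 = -1266 - 445020 = -446286$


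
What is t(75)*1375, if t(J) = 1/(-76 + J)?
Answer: -1375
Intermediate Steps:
t(75)*1375 = 1375/(-76 + 75) = 1375/(-1) = -1*1375 = -1375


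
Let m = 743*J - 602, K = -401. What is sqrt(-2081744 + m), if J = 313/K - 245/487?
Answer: I*sqrt(79450827805198590)/195287 ≈ 1443.4*I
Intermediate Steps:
J = -250676/195287 (J = 313/(-401) - 245/487 = 313*(-1/401) - 245*1/487 = -313/401 - 245/487 = -250676/195287 ≈ -1.2836)
m = -303815042/195287 (m = 743*(-250676/195287) - 602 = -186252268/195287 - 602 = -303815042/195287 ≈ -1555.7)
sqrt(-2081744 + m) = sqrt(-2081744 - 303815042/195287) = sqrt(-406841355570/195287) = I*sqrt(79450827805198590)/195287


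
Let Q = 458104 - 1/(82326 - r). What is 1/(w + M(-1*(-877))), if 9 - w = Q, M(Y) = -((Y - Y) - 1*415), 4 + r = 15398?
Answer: -66932/30633437759 ≈ -2.1849e-6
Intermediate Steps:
r = 15394 (r = -4 + 15398 = 15394)
M(Y) = 415 (M(Y) = -(0 - 415) = -1*(-415) = 415)
Q = 30661816927/66932 (Q = 458104 - 1/(82326 - 1*15394) = 458104 - 1/(82326 - 15394) = 458104 - 1/66932 = 30661816927/66932 ≈ 4.5810e+5)
w = -30661214539/66932 (w = 9 - 1*30661816927/66932 = 9 - 30661816927/66932 = -30661214539/66932 ≈ -4.5810e+5)
1/(w + M(-1*(-877))) = 1/(-30661214539/66932 + 415) = 1/(-30633437759/66932) = -66932/30633437759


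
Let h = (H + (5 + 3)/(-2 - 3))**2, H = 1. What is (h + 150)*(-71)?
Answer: -266889/25 ≈ -10676.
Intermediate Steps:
h = 9/25 (h = (1 + (5 + 3)/(-2 - 3))**2 = (1 + 8/(-5))**2 = (1 + 8*(-1/5))**2 = (1 - 8/5)**2 = (-3/5)**2 = 9/25 ≈ 0.36000)
(h + 150)*(-71) = (9/25 + 150)*(-71) = (3759/25)*(-71) = -266889/25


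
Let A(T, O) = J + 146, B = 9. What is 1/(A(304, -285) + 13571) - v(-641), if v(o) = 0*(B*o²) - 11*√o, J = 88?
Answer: 1/13805 + 11*I*√641 ≈ 7.2438e-5 + 278.5*I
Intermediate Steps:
A(T, O) = 234 (A(T, O) = 88 + 146 = 234)
v(o) = -11*√o (v(o) = 0*(9*o²) - 11*√o = 0 - 11*√o = -11*√o)
1/(A(304, -285) + 13571) - v(-641) = 1/(234 + 13571) - (-11)*√(-641) = 1/13805 - (-11)*I*√641 = 1/13805 + 11*I*√641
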